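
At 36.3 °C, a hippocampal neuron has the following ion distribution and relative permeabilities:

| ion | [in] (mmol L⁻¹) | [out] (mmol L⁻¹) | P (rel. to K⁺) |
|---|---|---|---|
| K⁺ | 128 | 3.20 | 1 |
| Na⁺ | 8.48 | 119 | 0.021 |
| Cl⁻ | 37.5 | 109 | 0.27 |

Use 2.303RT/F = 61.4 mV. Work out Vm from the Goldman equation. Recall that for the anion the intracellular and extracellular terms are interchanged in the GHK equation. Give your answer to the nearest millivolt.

-61 mV

Vm = 61.4 · log₁₀[(Σ P·[cation]ₒ + Σ P·[anion]ᵢ) / (Σ P·[cation]ᵢ + Σ P·[anion]ₒ)]
Numerator = 1×3.20 + 0.021×119 + 0.27×37.5 = 15.82
Denominator = 1×128 + 0.021×8.48 + 0.27×109 = 157.6
Vm = 61.4 · log₁₀(0.1004) = 61.4 × (-0.9983) = -61.29 mV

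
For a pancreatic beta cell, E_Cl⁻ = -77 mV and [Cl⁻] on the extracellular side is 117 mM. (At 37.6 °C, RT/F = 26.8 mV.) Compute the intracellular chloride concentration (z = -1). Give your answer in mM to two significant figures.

Nernst: E = (26.8/-1) · ln([out]/[in]), so ln([out]/[in]) = -77.0 × -1 / 26.8 = 2.8731.
[out]/[in] = e^(2.8731) = 17.69.
[in] = 117 / 17.69 = 6.613 mM.

6.6 mM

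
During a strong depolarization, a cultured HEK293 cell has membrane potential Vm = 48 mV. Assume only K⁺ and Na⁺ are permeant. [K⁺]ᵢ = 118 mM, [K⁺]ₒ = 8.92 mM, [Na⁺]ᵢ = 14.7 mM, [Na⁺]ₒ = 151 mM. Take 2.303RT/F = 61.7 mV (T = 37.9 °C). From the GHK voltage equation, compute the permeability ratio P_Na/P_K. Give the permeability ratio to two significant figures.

11

Let α = P_Na/P_K. GHK: Vm = 61.7·log₁₀[(Kₒ + α·Naₒ)/(Kᵢ + α·Naᵢ)].
10^(Vm/61.7) = 10^(48.0/61.7) = 5.9973
So 5.9973·(Kᵢ + α·Naᵢ) = Kₒ + α·Naₒ → α = (5.9973·118.0 − 8.92) / (151.0 − 5.9973·14.7)
α = (707.7 − 8.92) / (151.0 − 88.16) = 698.8/62.84 = 11.12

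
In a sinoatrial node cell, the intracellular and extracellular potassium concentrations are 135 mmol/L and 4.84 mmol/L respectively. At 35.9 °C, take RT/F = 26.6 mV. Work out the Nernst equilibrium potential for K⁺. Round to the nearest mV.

E = (26.6/z) · ln([K⁺]_out/[K⁺]_in) with z = +1.
= (26.6/1) · ln(4.84/135) = 26.60 · ln(0.03585)
= 26.60 · (-3.3284) = -88.53 mV

-89 mV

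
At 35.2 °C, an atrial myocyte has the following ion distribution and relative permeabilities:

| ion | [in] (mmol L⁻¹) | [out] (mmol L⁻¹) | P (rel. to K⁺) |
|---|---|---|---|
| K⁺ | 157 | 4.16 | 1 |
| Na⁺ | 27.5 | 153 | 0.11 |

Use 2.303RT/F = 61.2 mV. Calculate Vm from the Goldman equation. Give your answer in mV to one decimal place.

Vm = 61.2 · log₁₀[(Σ P·[cation]ₒ + Σ P·[anion]ᵢ) / (Σ P·[cation]ᵢ + Σ P·[anion]ₒ)]
Numerator = 1×4.16 + 0.11×153 = 20.99
Denominator = 1×157 + 0.11×27.5 = 160
Vm = 61.2 · log₁₀(0.13117) = 61.2 × (-0.8822) = -53.99 mV

-54.0 mV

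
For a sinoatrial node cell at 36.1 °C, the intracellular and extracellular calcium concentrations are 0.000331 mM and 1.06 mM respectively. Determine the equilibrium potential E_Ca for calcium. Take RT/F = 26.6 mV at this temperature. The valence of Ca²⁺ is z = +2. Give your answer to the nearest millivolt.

107 mV

E = (26.6/z) · ln([Ca²⁺]_out/[Ca²⁺]_in) with z = +2.
= (26.6/2) · ln(1.06/0.000331) = 13.30 · ln(3202)
= 13.30 · (8.0717) = 107.35 mV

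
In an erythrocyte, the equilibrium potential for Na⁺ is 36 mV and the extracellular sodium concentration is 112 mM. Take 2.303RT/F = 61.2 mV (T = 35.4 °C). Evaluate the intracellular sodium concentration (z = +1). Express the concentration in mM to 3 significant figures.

Nernst: E = (61.2/1) · log₁₀([out]/[in]), so log₁₀([out]/[in]) = 36.0 × 1 / 61.2 = 0.5882.
[out]/[in] = 10^(0.5882) = 3.875.
[in] = 112 / 3.875 = 28.91 mM.

28.9 mM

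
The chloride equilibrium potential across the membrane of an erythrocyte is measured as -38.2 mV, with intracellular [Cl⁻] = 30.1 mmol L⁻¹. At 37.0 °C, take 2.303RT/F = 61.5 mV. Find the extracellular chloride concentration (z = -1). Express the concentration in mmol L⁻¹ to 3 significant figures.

Nernst: E = (61.5/-1) · log₁₀([out]/[in]), so log₁₀([out]/[in]) = -38.2 × -1 / 61.5 = 0.6211.
[out]/[in] = 10^(0.6211) = 4.18.
[out] = 4.18 × 30.1 = 125.8 mmol L⁻¹.

126 mmol L⁻¹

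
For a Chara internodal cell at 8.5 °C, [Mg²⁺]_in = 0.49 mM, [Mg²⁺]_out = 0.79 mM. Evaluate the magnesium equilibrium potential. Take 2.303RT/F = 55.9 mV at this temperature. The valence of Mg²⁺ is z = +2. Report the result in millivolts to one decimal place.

5.8 mV

E = (55.9/z) · log₁₀([Mg²⁺]_out/[Mg²⁺]_in) with z = +2.
= (55.9/2) · log₁₀(0.79/0.49) = 27.95 · log₁₀(1.612)
= 27.95 · (0.2074) = 5.80 mV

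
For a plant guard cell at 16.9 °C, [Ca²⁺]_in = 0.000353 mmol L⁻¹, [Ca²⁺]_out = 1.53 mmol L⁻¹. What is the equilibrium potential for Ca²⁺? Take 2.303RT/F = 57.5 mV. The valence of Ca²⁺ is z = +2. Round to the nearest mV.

105 mV

E = (57.5/z) · log₁₀([Ca²⁺]_out/[Ca²⁺]_in) with z = +2.
= (57.5/2) · log₁₀(1.53/0.000353) = 28.75 · log₁₀(4334)
= 28.75 · (3.6369) = 104.56 mV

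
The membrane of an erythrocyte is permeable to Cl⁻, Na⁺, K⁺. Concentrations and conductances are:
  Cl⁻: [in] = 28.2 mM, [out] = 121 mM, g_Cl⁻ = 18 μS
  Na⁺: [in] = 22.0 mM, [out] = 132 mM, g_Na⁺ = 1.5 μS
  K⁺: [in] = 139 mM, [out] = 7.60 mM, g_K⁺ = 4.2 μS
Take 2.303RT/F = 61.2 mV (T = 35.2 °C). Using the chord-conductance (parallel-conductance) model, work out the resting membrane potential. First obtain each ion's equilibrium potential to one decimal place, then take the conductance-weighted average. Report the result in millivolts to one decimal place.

E_Cl⁻ = (61.2/-1)·log₁₀(121/28.2) = -38.7 mV
E_Na⁺ = (61.2/1)·log₁₀(132/22.0) = 47.6 mV
E_K⁺ = (61.2/1)·log₁₀(7.60/139) = -77.2 mV
Vm = (Σ gᵢEᵢ)/(Σ gᵢ) = (18·-38.7 + 1.5·47.6 + 4.2·-77.2) / (18 + 1.5 + 4.2)
= -949.44 / 23.7 = -40.06 mV

-40.1 mV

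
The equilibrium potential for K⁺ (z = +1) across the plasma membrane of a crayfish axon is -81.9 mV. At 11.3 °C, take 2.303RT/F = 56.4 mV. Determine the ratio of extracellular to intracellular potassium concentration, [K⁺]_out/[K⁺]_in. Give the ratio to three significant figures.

0.0353

log₁₀([out]/[in]) = E·z/(56.4) = -81.9 × 1 / 56.4 = -1.4521
[out]/[in] = 10^(-1.4521) = 0.03531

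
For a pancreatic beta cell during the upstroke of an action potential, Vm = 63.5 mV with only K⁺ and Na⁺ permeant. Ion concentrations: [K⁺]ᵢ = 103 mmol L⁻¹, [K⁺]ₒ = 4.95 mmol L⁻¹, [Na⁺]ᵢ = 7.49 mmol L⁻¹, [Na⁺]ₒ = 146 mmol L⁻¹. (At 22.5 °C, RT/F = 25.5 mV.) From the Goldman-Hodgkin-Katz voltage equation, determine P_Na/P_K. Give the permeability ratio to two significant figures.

22

Let α = P_Na/P_K. GHK: Vm = 25.5·ln[(Kₒ + α·Naₒ)/(Kᵢ + α·Naᵢ)].
e^(Vm/25.5) = e^(63.5/25.5) = 12.064
So 12.064·(Kᵢ + α·Naᵢ) = Kₒ + α·Naₒ → α = (12.064·103.0 − 4.95) / (146.0 − 12.064·7.49)
α = (1243 − 4.95) / (146.0 − 90.36) = 1238/55.64 = 22.24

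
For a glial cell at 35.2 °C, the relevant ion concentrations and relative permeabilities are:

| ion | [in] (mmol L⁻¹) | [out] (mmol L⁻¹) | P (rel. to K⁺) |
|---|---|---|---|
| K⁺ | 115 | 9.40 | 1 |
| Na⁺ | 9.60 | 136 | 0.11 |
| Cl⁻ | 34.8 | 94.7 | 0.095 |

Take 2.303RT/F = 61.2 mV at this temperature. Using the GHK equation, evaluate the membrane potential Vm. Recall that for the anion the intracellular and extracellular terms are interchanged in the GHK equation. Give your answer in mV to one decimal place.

-40.1 mV

Vm = 61.2 · log₁₀[(Σ P·[cation]ₒ + Σ P·[anion]ᵢ) / (Σ P·[cation]ᵢ + Σ P·[anion]ₒ)]
Numerator = 1×9.40 + 0.11×136 + 0.095×34.8 = 27.67
Denominator = 1×115 + 0.11×9.60 + 0.095×94.7 = 125.1
Vm = 61.2 · log₁₀(0.22124) = 61.2 × (-0.6551) = -40.09 mV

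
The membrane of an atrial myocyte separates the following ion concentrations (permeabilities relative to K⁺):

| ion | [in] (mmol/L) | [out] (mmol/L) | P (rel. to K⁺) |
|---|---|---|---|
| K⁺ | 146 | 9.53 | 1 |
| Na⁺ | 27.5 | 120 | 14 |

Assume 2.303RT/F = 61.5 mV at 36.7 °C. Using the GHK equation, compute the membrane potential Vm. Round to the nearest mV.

Vm = 61.5 · log₁₀[(Σ P·[cation]ₒ + Σ P·[anion]ᵢ) / (Σ P·[cation]ᵢ + Σ P·[anion]ₒ)]
Numerator = 1×9.53 + 14×120 = 1690
Denominator = 1×146 + 14×27.5 = 531
Vm = 61.5 · log₁₀(3.1818) = 61.5 × (0.5027) = 30.91 mV

31 mV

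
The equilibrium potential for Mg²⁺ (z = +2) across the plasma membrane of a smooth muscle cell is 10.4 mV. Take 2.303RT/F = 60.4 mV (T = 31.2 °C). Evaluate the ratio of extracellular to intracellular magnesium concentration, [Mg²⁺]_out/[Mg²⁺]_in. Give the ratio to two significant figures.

2.2

log₁₀([out]/[in]) = E·z/(60.4) = 10.4 × 2 / 60.4 = 0.3444
[out]/[in] = 10^(0.3444) = 2.21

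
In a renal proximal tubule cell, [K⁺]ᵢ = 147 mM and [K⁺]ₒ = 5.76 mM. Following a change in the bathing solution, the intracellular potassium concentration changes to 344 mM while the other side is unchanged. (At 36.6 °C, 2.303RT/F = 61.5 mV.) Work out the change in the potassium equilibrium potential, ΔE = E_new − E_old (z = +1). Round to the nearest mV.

E_old = (61.5/1)·log₁₀(5.76/147) = -86.52 mV
E_new = (61.5/1)·log₁₀(5.76/344) = -109.23 mV
ΔE = -109.23 − (-86.52) = -22.71 mV

-23 mV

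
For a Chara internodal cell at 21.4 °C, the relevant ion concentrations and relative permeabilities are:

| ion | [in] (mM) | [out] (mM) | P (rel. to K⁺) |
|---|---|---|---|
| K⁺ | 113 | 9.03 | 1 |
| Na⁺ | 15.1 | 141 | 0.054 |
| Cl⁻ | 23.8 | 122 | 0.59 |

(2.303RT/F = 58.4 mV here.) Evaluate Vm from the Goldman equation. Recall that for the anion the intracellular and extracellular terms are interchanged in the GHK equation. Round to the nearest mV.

Vm = 58.4 · log₁₀[(Σ P·[cation]ₒ + Σ P·[anion]ᵢ) / (Σ P·[cation]ᵢ + Σ P·[anion]ₒ)]
Numerator = 1×9.03 + 0.054×141 + 0.59×23.8 = 30.69
Denominator = 1×113 + 0.054×15.1 + 0.59×122 = 185.8
Vm = 58.4 · log₁₀(0.16516) = 58.4 × (-0.7821) = -45.67 mV

-46 mV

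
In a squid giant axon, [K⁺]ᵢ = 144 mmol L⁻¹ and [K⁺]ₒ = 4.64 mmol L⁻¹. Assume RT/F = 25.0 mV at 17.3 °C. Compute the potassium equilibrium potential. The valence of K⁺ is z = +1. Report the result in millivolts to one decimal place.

E = (25.0/z) · ln([K⁺]_out/[K⁺]_in) with z = +1.
= (25.0/1) · ln(4.64/144) = 25.00 · ln(0.03222)
= 25.00 · (-3.4351) = -85.88 mV

-85.9 mV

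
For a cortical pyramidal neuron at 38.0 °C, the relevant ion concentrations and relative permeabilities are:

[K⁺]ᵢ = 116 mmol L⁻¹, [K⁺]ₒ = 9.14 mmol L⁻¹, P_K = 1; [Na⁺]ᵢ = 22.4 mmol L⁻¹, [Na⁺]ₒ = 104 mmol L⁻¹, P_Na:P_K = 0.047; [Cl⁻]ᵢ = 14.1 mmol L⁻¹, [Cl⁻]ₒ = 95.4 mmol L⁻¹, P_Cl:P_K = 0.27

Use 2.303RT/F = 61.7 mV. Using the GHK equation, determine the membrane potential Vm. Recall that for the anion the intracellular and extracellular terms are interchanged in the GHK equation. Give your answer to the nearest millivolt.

Vm = 61.7 · log₁₀[(Σ P·[cation]ₒ + Σ P·[anion]ᵢ) / (Σ P·[cation]ᵢ + Σ P·[anion]ₒ)]
Numerator = 1×9.14 + 0.047×104 + 0.27×14.1 = 17.84
Denominator = 1×116 + 0.047×22.4 + 0.27×95.4 = 142.8
Vm = 61.7 · log₁₀(0.12489) = 61.7 × (-0.9035) = -55.75 mV

-56 mV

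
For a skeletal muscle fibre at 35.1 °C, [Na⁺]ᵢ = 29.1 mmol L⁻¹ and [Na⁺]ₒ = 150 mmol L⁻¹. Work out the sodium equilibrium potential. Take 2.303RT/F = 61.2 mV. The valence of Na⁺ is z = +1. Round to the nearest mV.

E = (61.2/z) · log₁₀([Na⁺]_out/[Na⁺]_in) with z = +1.
= (61.2/1) · log₁₀(150/29.1) = 61.20 · log₁₀(5.155)
= 61.20 · (0.7122) = 43.59 mV

44 mV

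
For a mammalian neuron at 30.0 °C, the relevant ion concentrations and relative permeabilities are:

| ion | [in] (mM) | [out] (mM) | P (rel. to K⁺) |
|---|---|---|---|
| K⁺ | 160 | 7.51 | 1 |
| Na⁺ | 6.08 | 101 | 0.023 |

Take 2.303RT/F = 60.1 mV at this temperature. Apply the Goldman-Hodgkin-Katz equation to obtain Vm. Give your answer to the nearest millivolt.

Vm = 60.1 · log₁₀[(Σ P·[cation]ₒ + Σ P·[anion]ᵢ) / (Σ P·[cation]ᵢ + Σ P·[anion]ₒ)]
Numerator = 1×7.51 + 0.023×101 = 9.833
Denominator = 1×160 + 0.023×6.08 = 160.1
Vm = 60.1 · log₁₀(0.061403) = 60.1 × (-1.2118) = -72.83 mV

-73 mV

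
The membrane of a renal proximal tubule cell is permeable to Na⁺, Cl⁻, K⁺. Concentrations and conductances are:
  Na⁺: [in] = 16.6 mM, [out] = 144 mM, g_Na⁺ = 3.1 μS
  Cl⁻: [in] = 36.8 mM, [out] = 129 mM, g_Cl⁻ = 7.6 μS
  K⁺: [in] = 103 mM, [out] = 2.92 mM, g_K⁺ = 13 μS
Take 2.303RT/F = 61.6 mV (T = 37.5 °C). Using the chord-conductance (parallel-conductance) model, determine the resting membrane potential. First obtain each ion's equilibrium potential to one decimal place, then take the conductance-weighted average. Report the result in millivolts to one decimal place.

E_Na⁺ = (61.6/1)·log₁₀(144/16.6) = 57.8 mV
E_Cl⁻ = (61.6/-1)·log₁₀(129/36.8) = -33.6 mV
E_K⁺ = (61.6/1)·log₁₀(2.92/103) = -95.3 mV
Vm = (Σ gᵢEᵢ)/(Σ gᵢ) = (3.1·57.8 + 7.6·-33.6 + 13·-95.3) / (3.1 + 7.6 + 13)
= -1315.08 / 23.7 = -55.49 mV

-55.5 mV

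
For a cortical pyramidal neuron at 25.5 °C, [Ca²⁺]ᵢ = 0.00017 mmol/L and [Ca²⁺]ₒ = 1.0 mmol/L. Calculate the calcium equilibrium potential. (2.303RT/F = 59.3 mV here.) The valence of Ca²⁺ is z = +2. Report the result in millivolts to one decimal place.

E = (59.3/z) · log₁₀([Ca²⁺]_out/[Ca²⁺]_in) with z = +2.
= (59.3/2) · log₁₀(1.0/0.00017) = 29.65 · log₁₀(5882)
= 29.65 · (3.7696) = 111.77 mV

111.8 mV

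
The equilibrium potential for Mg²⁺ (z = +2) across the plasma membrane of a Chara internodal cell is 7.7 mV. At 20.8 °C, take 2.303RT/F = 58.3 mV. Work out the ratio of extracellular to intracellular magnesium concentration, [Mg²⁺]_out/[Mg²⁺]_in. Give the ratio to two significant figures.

log₁₀([out]/[in]) = E·z/(58.3) = 7.7 × 2 / 58.3 = 0.2642
[out]/[in] = 10^(0.2642) = 1.837

1.8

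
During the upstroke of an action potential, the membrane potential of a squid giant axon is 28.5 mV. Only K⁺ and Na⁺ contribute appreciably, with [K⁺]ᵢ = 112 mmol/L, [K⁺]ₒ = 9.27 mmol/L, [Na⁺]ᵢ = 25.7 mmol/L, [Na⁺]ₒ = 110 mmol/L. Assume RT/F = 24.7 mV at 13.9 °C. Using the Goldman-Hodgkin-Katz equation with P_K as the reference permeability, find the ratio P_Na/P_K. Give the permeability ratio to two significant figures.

Let α = P_Na/P_K. GHK: Vm = 24.7·ln[(Kₒ + α·Naₒ)/(Kᵢ + α·Naᵢ)].
e^(Vm/24.7) = e^(28.5/24.7) = 3.1704
So 3.1704·(Kᵢ + α·Naᵢ) = Kₒ + α·Naₒ → α = (3.1704·112.0 − 9.27) / (110.0 − 3.1704·25.7)
α = (355.1 − 9.27) / (110.0 − 81.48) = 345.8/28.52 = 12.12

12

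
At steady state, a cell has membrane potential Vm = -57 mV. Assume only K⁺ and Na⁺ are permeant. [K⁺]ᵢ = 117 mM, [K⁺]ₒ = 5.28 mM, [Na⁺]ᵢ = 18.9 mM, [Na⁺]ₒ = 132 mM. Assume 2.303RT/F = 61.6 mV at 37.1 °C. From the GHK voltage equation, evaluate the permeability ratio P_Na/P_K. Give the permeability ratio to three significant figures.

Let α = P_Na/P_K. GHK: Vm = 61.6·log₁₀[(Kₒ + α·Naₒ)/(Kᵢ + α·Naᵢ)].
10^(Vm/61.6) = 10^(-57.0/61.6) = 0.11876
So 0.11876·(Kᵢ + α·Naᵢ) = Kₒ + α·Naₒ → α = (0.11876·117.0 − 5.28) / (132.0 − 0.11876·18.9)
α = (13.9 − 5.28) / (132.0 − 2.245) = 8.615/129.8 = 0.06639

0.0664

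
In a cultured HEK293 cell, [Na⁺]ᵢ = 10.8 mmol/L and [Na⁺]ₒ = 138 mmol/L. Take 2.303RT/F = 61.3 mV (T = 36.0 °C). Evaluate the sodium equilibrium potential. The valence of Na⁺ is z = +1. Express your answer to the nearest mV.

68 mV

E = (61.3/z) · log₁₀([Na⁺]_out/[Na⁺]_in) with z = +1.
= (61.3/1) · log₁₀(138/10.8) = 61.30 · log₁₀(12.78)
= 61.30 · (1.1065) = 67.83 mV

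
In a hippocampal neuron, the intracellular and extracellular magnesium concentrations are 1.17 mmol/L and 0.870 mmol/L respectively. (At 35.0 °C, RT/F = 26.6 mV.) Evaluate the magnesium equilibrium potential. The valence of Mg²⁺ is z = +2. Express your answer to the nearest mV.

E = (26.6/z) · ln([Mg²⁺]_out/[Mg²⁺]_in) with z = +2.
= (26.6/2) · ln(0.870/1.17) = 13.30 · ln(0.7436)
= 13.30 · (-0.2963) = -3.94 mV

-4 mV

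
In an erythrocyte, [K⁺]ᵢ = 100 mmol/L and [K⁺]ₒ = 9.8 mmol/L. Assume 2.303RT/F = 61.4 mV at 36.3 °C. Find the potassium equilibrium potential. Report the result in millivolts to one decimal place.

-61.9 mV

E = (61.4/z) · log₁₀([K⁺]_out/[K⁺]_in) with z = +1.
= (61.4/1) · log₁₀(9.8/100) = 61.40 · log₁₀(0.098)
= 61.40 · (-1.0088) = -61.94 mV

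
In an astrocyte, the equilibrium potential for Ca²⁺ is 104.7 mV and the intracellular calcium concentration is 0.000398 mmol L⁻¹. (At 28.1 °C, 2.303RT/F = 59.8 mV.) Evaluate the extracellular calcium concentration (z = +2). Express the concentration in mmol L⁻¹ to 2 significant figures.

Nernst: E = (59.8/2) · log₁₀([out]/[in]), so log₁₀([out]/[in]) = 104.7 × 2 / 59.8 = 3.5017.
[out]/[in] = 10^(3.5017) = 3174.
[out] = 3174 × 0.000398 = 1.263 mmol L⁻¹.

1.3 mmol L⁻¹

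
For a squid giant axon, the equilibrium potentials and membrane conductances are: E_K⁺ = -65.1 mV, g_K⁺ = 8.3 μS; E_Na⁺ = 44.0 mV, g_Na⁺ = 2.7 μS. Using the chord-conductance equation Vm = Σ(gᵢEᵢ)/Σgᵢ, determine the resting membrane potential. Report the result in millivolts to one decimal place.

-38.3 mV

Σ gᵢEᵢ = 8.3·(-65.1) + 2.7·(44.0) = -421.53
Σ gᵢ = 8.3 + 2.7 = 11
Vm = -421.53 / 11 = -38.32 mV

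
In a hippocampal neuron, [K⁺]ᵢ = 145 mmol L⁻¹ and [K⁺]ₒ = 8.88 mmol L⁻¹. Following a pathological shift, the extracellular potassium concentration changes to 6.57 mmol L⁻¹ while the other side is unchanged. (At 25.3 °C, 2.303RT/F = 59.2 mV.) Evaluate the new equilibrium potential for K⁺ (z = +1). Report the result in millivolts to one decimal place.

After the shift: [K⁺]_out = 6.57, [K⁺]_in = 145 mmol L⁻¹.
E_new = (59.2/1)·log₁₀(6.57/145) = 59.20 · (-1.3438) = -79.55 mV

-79.6 mV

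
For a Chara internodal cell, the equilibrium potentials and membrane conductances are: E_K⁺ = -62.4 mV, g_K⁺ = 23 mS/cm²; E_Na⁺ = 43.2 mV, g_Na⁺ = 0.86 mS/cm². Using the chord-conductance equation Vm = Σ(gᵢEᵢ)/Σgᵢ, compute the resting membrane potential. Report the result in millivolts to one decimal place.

Σ gᵢEᵢ = 23·(-62.4) + 0.86·(43.2) = -1398.05
Σ gᵢ = 23 + 0.86 = 23.86
Vm = -1398.05 / 23.86 = -58.59 mV

-58.6 mV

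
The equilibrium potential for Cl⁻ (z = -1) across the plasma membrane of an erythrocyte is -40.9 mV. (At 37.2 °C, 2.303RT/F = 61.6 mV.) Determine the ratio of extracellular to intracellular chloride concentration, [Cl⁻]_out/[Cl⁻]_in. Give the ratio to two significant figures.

4.6

log₁₀([out]/[in]) = E·z/(61.6) = -40.9 × -1 / 61.6 = 0.6640
[out]/[in] = 10^(0.6640) = 4.613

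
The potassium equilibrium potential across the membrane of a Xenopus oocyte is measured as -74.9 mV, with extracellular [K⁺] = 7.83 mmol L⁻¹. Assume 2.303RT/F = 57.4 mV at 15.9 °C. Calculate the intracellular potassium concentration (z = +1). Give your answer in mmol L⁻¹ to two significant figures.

Nernst: E = (57.4/1) · log₁₀([out]/[in]), so log₁₀([out]/[in]) = -74.9 × 1 / 57.4 = -1.3049.
[out]/[in] = 10^(-1.3049) = 0.04956.
[in] = 7.83 / 0.04956 = 158 mmol L⁻¹.

160 mmol L⁻¹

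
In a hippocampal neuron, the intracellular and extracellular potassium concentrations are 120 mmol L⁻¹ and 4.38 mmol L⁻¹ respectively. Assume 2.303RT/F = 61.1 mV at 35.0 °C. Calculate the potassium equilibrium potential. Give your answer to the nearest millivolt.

E = (61.1/z) · log₁₀([K⁺]_out/[K⁺]_in) with z = +1.
= (61.1/1) · log₁₀(4.38/120) = 61.10 · log₁₀(0.0365)
= 61.10 · (-1.4377) = -87.84 mV

-88 mV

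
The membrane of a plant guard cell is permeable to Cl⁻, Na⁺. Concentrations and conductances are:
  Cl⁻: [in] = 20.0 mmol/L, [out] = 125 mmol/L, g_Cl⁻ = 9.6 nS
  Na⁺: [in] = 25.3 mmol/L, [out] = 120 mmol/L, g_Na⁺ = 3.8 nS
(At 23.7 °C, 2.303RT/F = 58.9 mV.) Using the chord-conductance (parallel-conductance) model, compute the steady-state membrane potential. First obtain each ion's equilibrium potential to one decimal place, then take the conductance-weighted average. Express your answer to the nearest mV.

E_Cl⁻ = (58.9/-1)·log₁₀(125/20.0) = -46.9 mV
E_Na⁺ = (58.9/1)·log₁₀(120/25.3) = 39.8 mV
Vm = (Σ gᵢEᵢ)/(Σ gᵢ) = (9.6·-46.9 + 3.8·39.8) / (9.6 + 3.8)
= -299.00 / 13.4 = -22.31 mV

-22 mV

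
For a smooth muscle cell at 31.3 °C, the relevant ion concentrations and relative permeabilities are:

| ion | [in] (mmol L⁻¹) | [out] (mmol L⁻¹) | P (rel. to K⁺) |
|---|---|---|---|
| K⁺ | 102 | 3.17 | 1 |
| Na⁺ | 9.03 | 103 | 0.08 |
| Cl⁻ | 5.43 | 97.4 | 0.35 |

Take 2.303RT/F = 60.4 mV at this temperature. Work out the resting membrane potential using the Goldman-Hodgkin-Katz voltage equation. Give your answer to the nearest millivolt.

Vm = 60.4 · log₁₀[(Σ P·[cation]ₒ + Σ P·[anion]ᵢ) / (Σ P·[cation]ᵢ + Σ P·[anion]ₒ)]
Numerator = 1×3.17 + 0.08×103 + 0.35×5.43 = 13.31
Denominator = 1×102 + 0.08×9.03 + 0.35×97.4 = 136.8
Vm = 60.4 · log₁₀(0.09729) = 60.4 × (-1.0119) = -61.12 mV

-61 mV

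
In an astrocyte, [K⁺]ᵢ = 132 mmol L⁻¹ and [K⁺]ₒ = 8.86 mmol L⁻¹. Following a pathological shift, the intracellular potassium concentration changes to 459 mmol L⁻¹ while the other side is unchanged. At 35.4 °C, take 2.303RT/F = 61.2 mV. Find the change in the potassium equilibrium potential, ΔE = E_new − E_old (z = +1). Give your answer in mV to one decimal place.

-33.1 mV

E_old = (61.2/1)·log₁₀(8.86/132) = -71.80 mV
E_new = (61.2/1)·log₁₀(8.86/459) = -104.92 mV
ΔE = -104.92 − (-71.80) = -33.12 mV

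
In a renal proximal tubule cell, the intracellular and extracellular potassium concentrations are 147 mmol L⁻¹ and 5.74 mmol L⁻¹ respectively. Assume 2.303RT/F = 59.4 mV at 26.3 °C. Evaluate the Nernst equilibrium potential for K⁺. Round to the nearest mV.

E = (59.4/z) · log₁₀([K⁺]_out/[K⁺]_in) with z = +1.
= (59.4/1) · log₁₀(5.74/147) = 59.40 · log₁₀(0.03905)
= 59.40 · (-1.4084) = -83.66 mV

-84 mV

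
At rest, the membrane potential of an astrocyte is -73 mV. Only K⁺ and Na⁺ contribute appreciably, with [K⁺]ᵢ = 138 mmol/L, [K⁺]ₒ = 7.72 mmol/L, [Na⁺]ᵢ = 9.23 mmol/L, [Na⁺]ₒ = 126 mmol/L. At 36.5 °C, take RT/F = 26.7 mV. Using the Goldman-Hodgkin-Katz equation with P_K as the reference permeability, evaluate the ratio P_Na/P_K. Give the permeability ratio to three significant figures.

0.00992

Let α = P_Na/P_K. GHK: Vm = 26.7·ln[(Kₒ + α·Naₒ)/(Kᵢ + α·Naᵢ)].
e^(Vm/26.7) = e^(-73.0/26.7) = 0.064954
So 0.064954·(Kᵢ + α·Naᵢ) = Kₒ + α·Naₒ → α = (0.064954·138.0 − 7.72) / (126.0 − 0.064954·9.23)
α = (8.964 − 7.72) / (126.0 − 0.5995) = 1.244/125.4 = 0.009917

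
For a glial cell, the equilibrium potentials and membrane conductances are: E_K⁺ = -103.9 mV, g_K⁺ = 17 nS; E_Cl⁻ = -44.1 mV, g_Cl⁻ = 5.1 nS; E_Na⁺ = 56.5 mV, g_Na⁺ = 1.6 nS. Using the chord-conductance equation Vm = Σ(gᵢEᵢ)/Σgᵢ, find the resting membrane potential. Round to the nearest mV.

Σ gᵢEᵢ = 17·(-103.9) + 5.1·(-44.1) + 1.6·(56.5) = -1900.81
Σ gᵢ = 17 + 5.1 + 1.6 = 23.7
Vm = -1900.81 / 23.7 = -80.20 mV

-80 mV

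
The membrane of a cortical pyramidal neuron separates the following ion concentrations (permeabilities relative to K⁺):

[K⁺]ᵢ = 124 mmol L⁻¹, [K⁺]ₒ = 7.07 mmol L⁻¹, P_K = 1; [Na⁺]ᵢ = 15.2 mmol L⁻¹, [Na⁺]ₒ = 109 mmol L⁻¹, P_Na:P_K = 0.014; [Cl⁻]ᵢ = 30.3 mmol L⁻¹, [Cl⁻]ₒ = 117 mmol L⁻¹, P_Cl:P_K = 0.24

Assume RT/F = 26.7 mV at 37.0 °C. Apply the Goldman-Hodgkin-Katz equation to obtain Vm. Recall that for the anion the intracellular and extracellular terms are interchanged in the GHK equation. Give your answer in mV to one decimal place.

Vm = 26.7 · ln[(Σ P·[cation]ₒ + Σ P·[anion]ᵢ) / (Σ P·[cation]ᵢ + Σ P·[anion]ₒ)]
Numerator = 1×7.07 + 0.014×109 + 0.24×30.3 = 15.87
Denominator = 1×124 + 0.014×15.2 + 0.24×117 = 152.3
Vm = 26.7 · ln(0.10419) = 26.7 × (-2.2615) = -60.38 mV

-60.4 mV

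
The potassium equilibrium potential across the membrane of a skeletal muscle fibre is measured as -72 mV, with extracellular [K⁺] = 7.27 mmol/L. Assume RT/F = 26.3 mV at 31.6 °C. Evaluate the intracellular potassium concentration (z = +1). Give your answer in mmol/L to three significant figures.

112 mmol/L

Nernst: E = (26.3/1) · ln([out]/[in]), so ln([out]/[in]) = -72.0 × 1 / 26.3 = -2.7376.
[out]/[in] = e^(-2.7376) = 0.06472.
[in] = 7.27 / 0.06472 = 112.3 mmol/L.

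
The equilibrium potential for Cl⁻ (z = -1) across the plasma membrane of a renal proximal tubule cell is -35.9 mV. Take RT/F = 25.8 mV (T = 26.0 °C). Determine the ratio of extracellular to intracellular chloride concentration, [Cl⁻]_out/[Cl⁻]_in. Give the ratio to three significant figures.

ln([out]/[in]) = E·z/(25.8) = -35.9 × -1 / 25.8 = 1.3915
[out]/[in] = e^(1.3915) = 4.021

4.02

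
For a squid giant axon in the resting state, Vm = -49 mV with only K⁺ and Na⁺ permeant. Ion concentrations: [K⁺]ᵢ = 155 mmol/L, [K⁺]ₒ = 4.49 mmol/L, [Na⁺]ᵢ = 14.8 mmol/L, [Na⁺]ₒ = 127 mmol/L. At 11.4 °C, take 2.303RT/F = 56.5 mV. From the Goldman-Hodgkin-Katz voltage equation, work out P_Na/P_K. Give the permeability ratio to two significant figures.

0.13

Let α = P_Na/P_K. GHK: Vm = 56.5·log₁₀[(Kₒ + α·Naₒ)/(Kᵢ + α·Naᵢ)].
10^(Vm/56.5) = 10^(-49.0/56.5) = 0.13575
So 0.13575·(Kᵢ + α·Naᵢ) = Kₒ + α·Naₒ → α = (0.13575·155.0 − 4.49) / (127.0 − 0.13575·14.8)
α = (21.04 − 4.49) / (127.0 − 2.009) = 16.55/125 = 0.1324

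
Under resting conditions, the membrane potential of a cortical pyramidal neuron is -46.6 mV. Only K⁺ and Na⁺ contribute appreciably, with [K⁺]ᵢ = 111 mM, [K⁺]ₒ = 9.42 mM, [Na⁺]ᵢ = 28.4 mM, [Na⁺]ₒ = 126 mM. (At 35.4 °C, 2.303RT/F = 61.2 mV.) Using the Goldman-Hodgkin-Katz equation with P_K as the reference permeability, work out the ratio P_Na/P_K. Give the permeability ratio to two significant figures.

0.081

Let α = P_Na/P_K. GHK: Vm = 61.2·log₁₀[(Kₒ + α·Naₒ)/(Kᵢ + α·Naᵢ)].
10^(Vm/61.2) = 10^(-46.6/61.2) = 0.17321
So 0.17321·(Kᵢ + α·Naᵢ) = Kₒ + α·Naₒ → α = (0.17321·111.0 − 9.42) / (126.0 − 0.17321·28.4)
α = (19.23 − 9.42) / (126.0 − 4.919) = 9.806/121.1 = 0.08099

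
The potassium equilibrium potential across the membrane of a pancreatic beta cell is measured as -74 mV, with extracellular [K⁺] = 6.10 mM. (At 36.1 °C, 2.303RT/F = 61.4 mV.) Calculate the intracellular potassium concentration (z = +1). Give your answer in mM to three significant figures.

97.8 mM

Nernst: E = (61.4/1) · log₁₀([out]/[in]), so log₁₀([out]/[in]) = -74.0 × 1 / 61.4 = -1.2052.
[out]/[in] = 10^(-1.2052) = 0.06234.
[in] = 6.10 / 0.06234 = 97.85 mM.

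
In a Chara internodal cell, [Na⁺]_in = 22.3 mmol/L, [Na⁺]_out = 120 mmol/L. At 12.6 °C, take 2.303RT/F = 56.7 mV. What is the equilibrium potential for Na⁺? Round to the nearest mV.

41 mV

E = (56.7/z) · log₁₀([Na⁺]_out/[Na⁺]_in) with z = +1.
= (56.7/1) · log₁₀(120/22.3) = 56.70 · log₁₀(5.381)
= 56.70 · (0.7309) = 41.44 mV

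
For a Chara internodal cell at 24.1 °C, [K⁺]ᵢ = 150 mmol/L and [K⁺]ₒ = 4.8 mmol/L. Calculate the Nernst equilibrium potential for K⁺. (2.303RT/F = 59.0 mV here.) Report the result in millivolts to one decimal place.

-88.2 mV

E = (59.0/z) · log₁₀([K⁺]_out/[K⁺]_in) with z = +1.
= (59.0/1) · log₁₀(4.8/150) = 59.00 · log₁₀(0.032)
= 59.00 · (-1.4949) = -88.20 mV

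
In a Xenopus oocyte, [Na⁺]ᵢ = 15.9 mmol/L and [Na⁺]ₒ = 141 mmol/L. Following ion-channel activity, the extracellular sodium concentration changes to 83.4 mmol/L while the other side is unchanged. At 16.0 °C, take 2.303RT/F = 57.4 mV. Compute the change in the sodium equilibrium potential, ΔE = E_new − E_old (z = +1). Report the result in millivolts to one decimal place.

E_old = (57.4/1)·log₁₀(141/15.9) = 54.40 mV
E_new = (57.4/1)·log₁₀(83.4/15.9) = 41.31 mV
ΔE = 41.31 − (54.40) = -13.09 mV

-13.1 mV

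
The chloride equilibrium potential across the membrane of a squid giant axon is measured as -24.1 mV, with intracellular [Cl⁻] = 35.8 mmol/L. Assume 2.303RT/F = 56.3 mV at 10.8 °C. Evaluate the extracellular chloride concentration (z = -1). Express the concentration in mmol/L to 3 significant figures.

95.9 mmol/L

Nernst: E = (56.3/-1) · log₁₀([out]/[in]), so log₁₀([out]/[in]) = -24.1 × -1 / 56.3 = 0.4281.
[out]/[in] = 10^(0.4281) = 2.68.
[out] = 2.68 × 35.8 = 95.93 mmol/L.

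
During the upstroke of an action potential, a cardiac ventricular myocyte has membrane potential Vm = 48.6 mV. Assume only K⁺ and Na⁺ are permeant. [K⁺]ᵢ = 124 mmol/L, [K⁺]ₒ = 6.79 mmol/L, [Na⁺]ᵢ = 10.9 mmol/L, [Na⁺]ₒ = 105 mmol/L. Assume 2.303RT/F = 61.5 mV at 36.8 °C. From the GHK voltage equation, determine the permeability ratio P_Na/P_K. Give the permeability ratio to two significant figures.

20

Let α = P_Na/P_K. GHK: Vm = 61.5·log₁₀[(Kₒ + α·Naₒ)/(Kᵢ + α·Naᵢ)].
10^(Vm/61.5) = 10^(48.6/61.5) = 6.1694
So 6.1694·(Kᵢ + α·Naᵢ) = Kₒ + α·Naₒ → α = (6.1694·124.0 − 6.79) / (105.0 − 6.1694·10.9)
α = (765 − 6.79) / (105.0 − 67.25) = 758.2/37.75 = 20.08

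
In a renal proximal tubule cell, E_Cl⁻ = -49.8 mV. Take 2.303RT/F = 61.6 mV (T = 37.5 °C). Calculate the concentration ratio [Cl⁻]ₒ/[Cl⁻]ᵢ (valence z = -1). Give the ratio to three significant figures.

6.43

log₁₀([out]/[in]) = E·z/(61.6) = -49.8 × -1 / 61.6 = 0.8084
[out]/[in] = 10^(0.8084) = 6.433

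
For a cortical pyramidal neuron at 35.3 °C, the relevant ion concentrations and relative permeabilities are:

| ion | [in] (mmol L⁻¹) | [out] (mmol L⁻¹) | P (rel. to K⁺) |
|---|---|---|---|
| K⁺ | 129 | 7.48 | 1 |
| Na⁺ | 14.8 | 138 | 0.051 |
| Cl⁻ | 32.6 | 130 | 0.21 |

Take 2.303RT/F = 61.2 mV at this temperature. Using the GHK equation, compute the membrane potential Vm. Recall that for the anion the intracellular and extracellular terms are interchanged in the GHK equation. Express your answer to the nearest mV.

-53 mV

Vm = 61.2 · log₁₀[(Σ P·[cation]ₒ + Σ P·[anion]ᵢ) / (Σ P·[cation]ᵢ + Σ P·[anion]ₒ)]
Numerator = 1×7.48 + 0.051×138 + 0.21×32.6 = 21.36
Denominator = 1×129 + 0.051×14.8 + 0.21×130 = 157.1
Vm = 61.2 · log₁₀(0.13603) = 61.2 × (-0.8664) = -53.02 mV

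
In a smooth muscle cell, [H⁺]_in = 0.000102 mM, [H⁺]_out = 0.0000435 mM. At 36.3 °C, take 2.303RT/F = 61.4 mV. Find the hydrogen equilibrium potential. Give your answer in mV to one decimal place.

E = (61.4/z) · log₁₀([H⁺]_out/[H⁺]_in) with z = +1.
= (61.4/1) · log₁₀(0.0000435/0.000102) = 61.40 · log₁₀(0.4265)
= 61.40 · (-0.3701) = -22.72 mV

-22.7 mV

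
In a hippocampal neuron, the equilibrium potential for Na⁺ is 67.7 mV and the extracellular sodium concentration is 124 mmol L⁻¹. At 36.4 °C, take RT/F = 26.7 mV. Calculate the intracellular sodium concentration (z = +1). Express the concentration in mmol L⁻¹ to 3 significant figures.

Nernst: E = (26.7/1) · ln([out]/[in]), so ln([out]/[in]) = 67.7 × 1 / 26.7 = 2.5356.
[out]/[in] = e^(2.5356) = 12.62.
[in] = 124 / 12.62 = 9.823 mmol L⁻¹.

9.82 mmol L⁻¹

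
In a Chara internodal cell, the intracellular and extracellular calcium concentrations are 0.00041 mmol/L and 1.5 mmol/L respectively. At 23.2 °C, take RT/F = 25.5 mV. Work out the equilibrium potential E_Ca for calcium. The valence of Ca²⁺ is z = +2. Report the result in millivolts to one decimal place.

104.6 mV

E = (25.5/z) · ln([Ca²⁺]_out/[Ca²⁺]_in) with z = +2.
= (25.5/2) · ln(1.5/0.00041) = 12.75 · ln(3659)
= 12.75 · (8.2048) = 104.61 mV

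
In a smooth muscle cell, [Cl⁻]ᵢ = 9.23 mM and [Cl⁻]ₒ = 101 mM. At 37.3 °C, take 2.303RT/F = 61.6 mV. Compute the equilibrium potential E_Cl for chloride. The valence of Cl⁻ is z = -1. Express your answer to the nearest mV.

E = (61.6/z) · log₁₀([Cl⁻]_out/[Cl⁻]_in) with z = -1.
For an anion, dividing by z = -1 reverses the sign.
= (61.6/-1) · log₁₀(101/9.23) = -61.60 · log₁₀(10.94)
= -61.60 · (1.0391) = -64.01 mV

-64 mV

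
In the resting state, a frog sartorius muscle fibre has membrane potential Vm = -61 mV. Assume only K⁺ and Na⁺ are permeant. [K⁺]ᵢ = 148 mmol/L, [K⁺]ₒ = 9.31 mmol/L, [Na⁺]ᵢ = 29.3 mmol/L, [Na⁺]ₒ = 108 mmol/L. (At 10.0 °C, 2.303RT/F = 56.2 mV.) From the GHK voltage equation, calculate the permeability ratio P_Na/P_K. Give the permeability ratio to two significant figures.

Let α = P_Na/P_K. GHK: Vm = 56.2·log₁₀[(Kₒ + α·Naₒ)/(Kᵢ + α·Naᵢ)].
10^(Vm/56.2) = 10^(-61.0/56.2) = 0.082147
So 0.082147·(Kᵢ + α·Naᵢ) = Kₒ + α·Naₒ → α = (0.082147·148.0 − 9.31) / (108.0 − 0.082147·29.3)
α = (12.16 − 9.31) / (108.0 − 2.407) = 2.848/105.6 = 0.02697

0.027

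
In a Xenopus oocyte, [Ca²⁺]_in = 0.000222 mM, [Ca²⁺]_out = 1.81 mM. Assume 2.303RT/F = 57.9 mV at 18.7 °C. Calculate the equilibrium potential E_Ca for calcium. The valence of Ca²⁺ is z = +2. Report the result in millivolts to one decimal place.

113.2 mV

E = (57.9/z) · log₁₀([Ca²⁺]_out/[Ca²⁺]_in) with z = +2.
= (57.9/2) · log₁₀(1.81/0.000222) = 28.95 · log₁₀(8153)
= 28.95 · (3.9113) = 113.23 mV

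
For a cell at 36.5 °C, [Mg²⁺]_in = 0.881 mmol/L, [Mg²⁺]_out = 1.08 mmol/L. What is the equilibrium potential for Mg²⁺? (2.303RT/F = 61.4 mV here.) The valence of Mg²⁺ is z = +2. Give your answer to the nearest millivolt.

E = (61.4/z) · log₁₀([Mg²⁺]_out/[Mg²⁺]_in) with z = +2.
= (61.4/2) · log₁₀(1.08/0.881) = 30.70 · log₁₀(1.226)
= 30.70 · (0.0884) = 2.72 mV

3 mV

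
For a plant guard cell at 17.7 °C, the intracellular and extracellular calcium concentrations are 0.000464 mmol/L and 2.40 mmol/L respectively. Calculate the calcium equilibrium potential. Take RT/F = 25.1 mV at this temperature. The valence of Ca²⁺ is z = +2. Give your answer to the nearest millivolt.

107 mV

E = (25.1/z) · ln([Ca²⁺]_out/[Ca²⁺]_in) with z = +2.
= (25.1/2) · ln(2.40/0.000464) = 12.55 · ln(5172)
= 12.55 · (8.5511) = 107.32 mV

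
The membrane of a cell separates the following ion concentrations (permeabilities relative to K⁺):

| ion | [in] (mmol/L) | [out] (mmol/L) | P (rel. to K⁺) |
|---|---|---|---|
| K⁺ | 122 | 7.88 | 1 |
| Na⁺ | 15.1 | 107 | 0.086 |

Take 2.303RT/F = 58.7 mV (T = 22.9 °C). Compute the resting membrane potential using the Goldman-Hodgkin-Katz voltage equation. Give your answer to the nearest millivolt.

Vm = 58.7 · log₁₀[(Σ P·[cation]ₒ + Σ P·[anion]ᵢ) / (Σ P·[cation]ᵢ + Σ P·[anion]ₒ)]
Numerator = 1×7.88 + 0.086×107 = 17.08
Denominator = 1×122 + 0.086×15.1 = 123.3
Vm = 58.7 · log₁₀(0.13854) = 58.7 × (-0.8584) = -50.39 mV

-50 mV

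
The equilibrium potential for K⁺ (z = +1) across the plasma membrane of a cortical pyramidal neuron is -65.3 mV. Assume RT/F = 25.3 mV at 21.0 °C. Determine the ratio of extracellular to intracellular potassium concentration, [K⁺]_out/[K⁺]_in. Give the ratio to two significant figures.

0.076

ln([out]/[in]) = E·z/(25.3) = -65.3 × 1 / 25.3 = -2.5810
[out]/[in] = e^(-2.5810) = 0.0757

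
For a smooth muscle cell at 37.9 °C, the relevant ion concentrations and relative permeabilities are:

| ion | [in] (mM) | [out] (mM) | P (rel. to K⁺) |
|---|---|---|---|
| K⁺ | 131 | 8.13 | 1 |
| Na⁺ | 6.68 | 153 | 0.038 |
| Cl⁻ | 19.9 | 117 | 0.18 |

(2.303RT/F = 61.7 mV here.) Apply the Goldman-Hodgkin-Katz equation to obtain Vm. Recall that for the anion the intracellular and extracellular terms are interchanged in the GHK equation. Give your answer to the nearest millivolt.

Vm = 61.7 · log₁₀[(Σ P·[cation]ₒ + Σ P·[anion]ᵢ) / (Σ P·[cation]ᵢ + Σ P·[anion]ₒ)]
Numerator = 1×8.13 + 0.038×153 + 0.18×19.9 = 17.53
Denominator = 1×131 + 0.038×6.68 + 0.18×117 = 152.3
Vm = 61.7 · log₁₀(0.11507) = 61.7 × (-0.9391) = -57.94 mV

-58 mV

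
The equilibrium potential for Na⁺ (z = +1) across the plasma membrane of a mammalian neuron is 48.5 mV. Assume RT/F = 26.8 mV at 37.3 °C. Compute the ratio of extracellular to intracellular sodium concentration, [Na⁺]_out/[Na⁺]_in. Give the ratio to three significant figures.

6.11

ln([out]/[in]) = E·z/(26.8) = 48.5 × 1 / 26.8 = 1.8097
[out]/[in] = e^(1.8097) = 6.109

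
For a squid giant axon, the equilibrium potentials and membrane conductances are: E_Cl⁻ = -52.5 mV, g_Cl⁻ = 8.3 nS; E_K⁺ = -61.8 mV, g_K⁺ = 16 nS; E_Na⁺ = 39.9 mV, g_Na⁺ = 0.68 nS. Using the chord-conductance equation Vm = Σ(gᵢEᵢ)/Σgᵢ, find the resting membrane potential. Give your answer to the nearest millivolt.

Σ gᵢEᵢ = 8.3·(-52.5) + 16·(-61.8) + 0.68·(39.9) = -1397.42
Σ gᵢ = 8.3 + 16 + 0.68 = 24.98
Vm = -1397.42 / 24.98 = -55.94 mV

-56 mV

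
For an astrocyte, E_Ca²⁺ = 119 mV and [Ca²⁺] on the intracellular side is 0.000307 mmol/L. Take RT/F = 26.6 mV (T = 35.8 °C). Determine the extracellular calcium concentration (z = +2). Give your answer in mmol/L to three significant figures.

2.36 mmol/L

Nernst: E = (26.6/2) · ln([out]/[in]), so ln([out]/[in]) = 119.0 × 2 / 26.6 = 8.9474.
[out]/[in] = e^(8.9474) = 7688.
[out] = 7688 × 0.000307 = 2.36 mmol/L.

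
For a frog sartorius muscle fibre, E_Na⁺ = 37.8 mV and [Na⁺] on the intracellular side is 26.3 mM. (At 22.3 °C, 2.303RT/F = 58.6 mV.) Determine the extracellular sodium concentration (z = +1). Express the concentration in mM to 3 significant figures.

116 mM

Nernst: E = (58.6/1) · log₁₀([out]/[in]), so log₁₀([out]/[in]) = 37.8 × 1 / 58.6 = 0.6451.
[out]/[in] = 10^(0.6451) = 4.416.
[out] = 4.416 × 26.3 = 116.1 mM.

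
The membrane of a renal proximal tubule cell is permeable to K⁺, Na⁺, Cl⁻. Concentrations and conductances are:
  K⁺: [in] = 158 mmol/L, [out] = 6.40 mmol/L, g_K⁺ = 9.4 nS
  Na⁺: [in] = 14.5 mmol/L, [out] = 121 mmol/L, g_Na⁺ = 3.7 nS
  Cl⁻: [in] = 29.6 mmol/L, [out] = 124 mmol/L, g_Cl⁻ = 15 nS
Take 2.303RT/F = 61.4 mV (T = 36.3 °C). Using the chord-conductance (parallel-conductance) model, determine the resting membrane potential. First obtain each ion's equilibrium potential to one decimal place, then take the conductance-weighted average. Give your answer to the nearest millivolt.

-42 mV

E_K⁺ = (61.4/1)·log₁₀(6.40/158) = -85.5 mV
E_Na⁺ = (61.4/1)·log₁₀(121/14.5) = 56.6 mV
E_Cl⁻ = (61.4/-1)·log₁₀(124/29.6) = -38.2 mV
Vm = (Σ gᵢEᵢ)/(Σ gᵢ) = (9.4·-85.5 + 3.7·56.6 + 15·-38.2) / (9.4 + 3.7 + 15)
= -1167.28 / 28.1 = -41.54 mV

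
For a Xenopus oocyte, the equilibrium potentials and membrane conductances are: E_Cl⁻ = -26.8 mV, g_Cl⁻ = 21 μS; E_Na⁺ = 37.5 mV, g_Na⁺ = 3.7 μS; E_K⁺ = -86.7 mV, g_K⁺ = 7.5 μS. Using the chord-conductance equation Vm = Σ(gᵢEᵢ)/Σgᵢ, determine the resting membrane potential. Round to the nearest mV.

Σ gᵢEᵢ = 21·(-26.8) + 3.7·(37.5) + 7.5·(-86.7) = -1074.30
Σ gᵢ = 21 + 3.7 + 7.5 = 32.2
Vm = -1074.30 / 32.2 = -33.36 mV

-33 mV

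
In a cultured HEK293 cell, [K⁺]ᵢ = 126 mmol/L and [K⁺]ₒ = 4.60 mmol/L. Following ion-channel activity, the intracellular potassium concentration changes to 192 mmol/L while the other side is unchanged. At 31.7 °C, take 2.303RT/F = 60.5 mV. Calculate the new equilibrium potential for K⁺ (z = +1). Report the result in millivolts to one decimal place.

-98.0 mV

After the shift: [K⁺]_out = 4.60, [K⁺]_in = 192 mmol/L.
E_new = (60.5/1)·log₁₀(4.60/192) = 60.50 · (-1.6205) = -98.04 mV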